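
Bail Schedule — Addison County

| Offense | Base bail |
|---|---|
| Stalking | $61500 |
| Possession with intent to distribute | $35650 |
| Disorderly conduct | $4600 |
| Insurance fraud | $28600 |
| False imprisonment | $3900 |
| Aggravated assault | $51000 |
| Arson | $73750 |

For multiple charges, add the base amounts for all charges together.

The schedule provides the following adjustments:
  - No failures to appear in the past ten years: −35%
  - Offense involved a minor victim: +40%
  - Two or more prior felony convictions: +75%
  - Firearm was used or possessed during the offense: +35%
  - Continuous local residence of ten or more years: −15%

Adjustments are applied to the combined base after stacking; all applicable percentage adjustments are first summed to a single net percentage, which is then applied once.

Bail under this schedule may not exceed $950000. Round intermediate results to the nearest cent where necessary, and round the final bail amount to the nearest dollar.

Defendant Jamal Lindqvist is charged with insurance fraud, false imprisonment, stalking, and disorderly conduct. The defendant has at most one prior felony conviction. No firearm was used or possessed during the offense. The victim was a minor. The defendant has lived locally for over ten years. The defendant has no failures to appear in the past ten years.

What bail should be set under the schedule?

Base amounts from the schedule: insurance fraud $28600; false imprisonment $3900; stalking $61500; disorderly conduct $4600.
Stacking rule: sum of all bases. $28600 + $3900 + $61500 + $4600 = $98600.
Net percentage adjustment: −35% +40% −15% = −10%. $98600 × 0.9 = $88740.
$88740 is within the $950000 maximum.

$88740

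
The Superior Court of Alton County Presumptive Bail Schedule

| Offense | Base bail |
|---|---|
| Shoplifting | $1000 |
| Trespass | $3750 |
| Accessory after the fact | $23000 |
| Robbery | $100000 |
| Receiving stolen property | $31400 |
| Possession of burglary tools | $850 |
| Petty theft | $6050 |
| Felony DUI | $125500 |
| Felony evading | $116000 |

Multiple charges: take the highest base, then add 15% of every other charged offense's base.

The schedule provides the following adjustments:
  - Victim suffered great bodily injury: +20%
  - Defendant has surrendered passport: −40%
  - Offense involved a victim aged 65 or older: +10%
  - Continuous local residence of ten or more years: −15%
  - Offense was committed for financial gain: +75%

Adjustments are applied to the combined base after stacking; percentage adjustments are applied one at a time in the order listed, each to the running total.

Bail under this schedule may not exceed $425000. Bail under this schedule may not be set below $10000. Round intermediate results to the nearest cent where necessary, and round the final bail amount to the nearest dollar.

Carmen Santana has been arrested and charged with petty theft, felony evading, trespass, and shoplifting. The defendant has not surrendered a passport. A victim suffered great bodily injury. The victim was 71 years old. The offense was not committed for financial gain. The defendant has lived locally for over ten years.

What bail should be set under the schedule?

$131970

Base amounts from the schedule: petty theft $6050; felony evading $116000; trespass $3750; shoplifting $1000.
Stacking rule: highest base plus 15% of each additional charge. Highest is felony evading at $116000. Additional: $6050 × 15% = $907.50; $3750 × 15% = $562.50; $1000 × 15% = $150. Combined base = $116000 + $1620 = $117620.
Victim suffered great bodily injury (+20%): $117620 × 1.2 = $141144.
Offense involved a victim aged 65 or older (+10%): $141144 × 1.1 = $155258.40.
Continuous local residence of ten or more years (−15%): $155258.40 × 0.85 = $131969.64.
$131969.64 is within the $425000 maximum.
$131969.64 is at or above the $10000 minimum.
Rounded to the nearest dollar: $131970.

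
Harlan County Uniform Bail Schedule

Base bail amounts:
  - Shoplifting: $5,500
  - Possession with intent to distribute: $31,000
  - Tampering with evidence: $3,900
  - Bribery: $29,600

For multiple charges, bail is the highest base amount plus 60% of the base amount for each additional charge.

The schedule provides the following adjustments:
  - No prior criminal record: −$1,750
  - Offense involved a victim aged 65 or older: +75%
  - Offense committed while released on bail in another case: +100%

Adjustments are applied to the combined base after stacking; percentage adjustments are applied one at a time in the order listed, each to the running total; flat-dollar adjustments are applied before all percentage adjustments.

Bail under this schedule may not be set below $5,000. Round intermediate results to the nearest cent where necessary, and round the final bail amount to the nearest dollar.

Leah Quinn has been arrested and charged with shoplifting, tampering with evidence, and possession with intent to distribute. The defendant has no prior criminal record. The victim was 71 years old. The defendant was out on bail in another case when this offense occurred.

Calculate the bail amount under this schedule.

$122,115

Base amounts from the schedule: shoplifting $5,500; tampering with evidence $3,900; possession with intent to distribute $31,000.
Stacking rule: highest base plus 60% of each additional charge. Highest is possession with intent to distribute at $31,000. Additional: $5,500 × 60% = $3,300; $3,900 × 60% = $2,340. Combined base = $31,000 + $5,640 = $36,640.
No prior criminal record (−$1,750 flat): $36,640 − $1,750 = $34,890.
Offense involved a victim aged 65 or older (+75%): $34,890 × 1.75 = $61,057.50.
Offense committed while released on bail in another case (+100%): $61,057.50 × 2 = $122,115.
$122,115 is at or above the $5,000 minimum.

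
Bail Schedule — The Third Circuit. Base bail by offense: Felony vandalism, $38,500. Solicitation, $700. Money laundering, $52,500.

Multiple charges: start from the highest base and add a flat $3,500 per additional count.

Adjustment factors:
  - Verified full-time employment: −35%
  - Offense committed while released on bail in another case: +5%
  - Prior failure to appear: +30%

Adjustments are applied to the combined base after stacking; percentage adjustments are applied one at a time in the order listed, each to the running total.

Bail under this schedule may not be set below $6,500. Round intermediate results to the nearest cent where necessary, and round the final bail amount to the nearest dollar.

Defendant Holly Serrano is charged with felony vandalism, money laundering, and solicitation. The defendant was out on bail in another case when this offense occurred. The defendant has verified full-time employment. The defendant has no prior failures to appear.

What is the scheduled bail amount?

$40,609

Base amounts from the schedule: felony vandalism $38,500; money laundering $52,500; solicitation $700.
Stacking rule: highest base plus $3,500 per additional charge. Highest is money laundering at $52,500; 2 additional charges → +$7,000. Combined base = $59,500.
Verified full-time employment (−35%): $59,500 × 0.65 = $38,675.
Offense committed while released on bail in another case (+5%): $38,675 × 1.05 = $40,608.75.
$40,608.75 is at or above the $6,500 minimum.
Rounded to the nearest dollar: $40,609.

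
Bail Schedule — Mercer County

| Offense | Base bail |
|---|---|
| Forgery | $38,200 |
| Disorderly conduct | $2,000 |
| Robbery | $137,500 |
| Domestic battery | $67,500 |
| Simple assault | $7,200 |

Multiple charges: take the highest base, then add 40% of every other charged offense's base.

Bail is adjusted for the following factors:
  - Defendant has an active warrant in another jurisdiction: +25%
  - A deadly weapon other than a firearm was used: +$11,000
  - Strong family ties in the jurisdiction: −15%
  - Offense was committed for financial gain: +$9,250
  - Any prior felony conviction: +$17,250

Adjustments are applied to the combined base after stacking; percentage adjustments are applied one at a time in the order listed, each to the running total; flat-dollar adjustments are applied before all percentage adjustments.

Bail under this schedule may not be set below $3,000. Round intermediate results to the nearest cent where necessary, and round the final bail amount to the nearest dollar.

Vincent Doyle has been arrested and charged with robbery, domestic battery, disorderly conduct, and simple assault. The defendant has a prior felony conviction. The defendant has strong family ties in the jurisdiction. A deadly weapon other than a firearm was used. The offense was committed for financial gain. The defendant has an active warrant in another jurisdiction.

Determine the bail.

$218,535

Base amounts from the schedule: robbery $137,500; domestic battery $67,500; disorderly conduct $2,000; simple assault $7,200.
Stacking rule: highest base plus 40% of each additional charge. Highest is robbery at $137,500. Additional: $67,500 × 40% = $27,000; $2,000 × 40% = $800; $7,200 × 40% = $2,880. Combined base = $137,500 + $30,680 = $168,180.
A deadly weapon other than a firearm was used (+$11,000 flat): $168,180 + $11,000 = $179,180.
Offense was committed for financial gain (+$9,250 flat): $179,180 + $9,250 = $188,430.
Any prior felony conviction (+$17,250 flat): $188,430 + $17,250 = $205,680.
Defendant has an active warrant in another jurisdiction (+25%): $205,680 × 1.25 = $257,100.
Strong family ties in the jurisdiction (−15%): $257,100 × 0.85 = $218,535.
$218,535 is at or above the $3,000 minimum.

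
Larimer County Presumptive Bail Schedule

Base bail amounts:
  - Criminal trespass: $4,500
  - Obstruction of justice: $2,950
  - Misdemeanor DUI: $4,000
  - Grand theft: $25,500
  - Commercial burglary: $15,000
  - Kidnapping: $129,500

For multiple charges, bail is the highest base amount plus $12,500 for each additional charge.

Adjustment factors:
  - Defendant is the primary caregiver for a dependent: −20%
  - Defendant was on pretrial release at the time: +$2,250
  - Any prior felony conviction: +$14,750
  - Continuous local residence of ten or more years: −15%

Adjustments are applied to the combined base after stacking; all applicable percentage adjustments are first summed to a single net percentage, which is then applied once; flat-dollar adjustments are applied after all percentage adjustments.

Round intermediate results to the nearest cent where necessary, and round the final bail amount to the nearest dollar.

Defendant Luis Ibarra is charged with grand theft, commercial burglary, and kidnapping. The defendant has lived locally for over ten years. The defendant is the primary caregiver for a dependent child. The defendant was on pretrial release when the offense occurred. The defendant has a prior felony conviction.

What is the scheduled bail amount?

Base amounts from the schedule: grand theft $25,500; commercial burglary $15,000; kidnapping $129,500.
Stacking rule: highest base plus $12,500 per additional charge. Highest is kidnapping at $129,500; 2 additional charges → +$25,000. Combined base = $154,500.
Net percentage adjustment: −20% −15% = −35%. $154,500 × 0.65 = $100,425.
Defendant was on pretrial release at the time (+$2,250 flat): $100,425 + $2,250 = $102,675.
Any prior felony conviction (+$14,750 flat): $102,675 + $14,750 = $117,425.

$117,425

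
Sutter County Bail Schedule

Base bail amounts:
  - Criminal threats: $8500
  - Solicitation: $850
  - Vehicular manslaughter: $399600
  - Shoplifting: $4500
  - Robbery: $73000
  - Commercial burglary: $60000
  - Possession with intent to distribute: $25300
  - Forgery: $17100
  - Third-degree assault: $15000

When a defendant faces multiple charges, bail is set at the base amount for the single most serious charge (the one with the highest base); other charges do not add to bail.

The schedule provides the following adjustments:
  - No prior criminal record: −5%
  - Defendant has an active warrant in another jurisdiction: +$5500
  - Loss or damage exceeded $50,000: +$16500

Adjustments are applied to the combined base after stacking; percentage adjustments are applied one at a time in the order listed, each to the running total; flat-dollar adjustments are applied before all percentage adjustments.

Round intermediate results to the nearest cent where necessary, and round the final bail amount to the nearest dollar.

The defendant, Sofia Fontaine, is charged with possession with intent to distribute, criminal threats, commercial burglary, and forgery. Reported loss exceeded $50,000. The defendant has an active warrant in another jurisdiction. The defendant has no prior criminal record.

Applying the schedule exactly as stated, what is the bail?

Base amounts from the schedule: possession with intent to distribute $25300; criminal threats $8500; commercial burglary $60000; forgery $17100.
Stacking rule: use the highest base only. Highest is commercial burglary at $60000. Combined base = $60000.
Defendant has an active warrant in another jurisdiction (+$5500 flat): $60000 + $5500 = $65500.
Loss or damage exceeded $50,000 (+$16500 flat): $65500 + $16500 = $82000.
No prior criminal record (−5%): $82000 × 0.95 = $77900.

$77900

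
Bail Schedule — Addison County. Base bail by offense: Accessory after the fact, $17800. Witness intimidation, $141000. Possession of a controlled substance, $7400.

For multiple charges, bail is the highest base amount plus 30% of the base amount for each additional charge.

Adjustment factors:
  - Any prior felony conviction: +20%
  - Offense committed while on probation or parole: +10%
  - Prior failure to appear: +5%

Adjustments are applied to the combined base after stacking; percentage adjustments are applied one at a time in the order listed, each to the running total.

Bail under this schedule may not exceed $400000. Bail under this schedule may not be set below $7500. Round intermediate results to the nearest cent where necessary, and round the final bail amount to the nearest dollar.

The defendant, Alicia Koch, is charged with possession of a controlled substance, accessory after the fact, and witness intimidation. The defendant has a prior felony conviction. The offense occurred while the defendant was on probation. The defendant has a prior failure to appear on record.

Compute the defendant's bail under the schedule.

Base amounts from the schedule: possession of a controlled substance $7400; accessory after the fact $17800; witness intimidation $141000.
Stacking rule: highest base plus 30% of each additional charge. Highest is witness intimidation at $141000. Additional: $7400 × 30% = $2220; $17800 × 30% = $5340. Combined base = $141000 + $7560 = $148560.
Any prior felony conviction (+20%): $148560 × 1.2 = $178272.
Offense committed while on probation or parole (+10%): $178272 × 1.1 = $196099.20.
Prior failure to appear (+5%): $196099.20 × 1.05 = $205904.16.
$205904.16 is within the $400000 maximum.
$205904.16 is at or above the $7500 minimum.
Rounded to the nearest dollar: $205904.

$205904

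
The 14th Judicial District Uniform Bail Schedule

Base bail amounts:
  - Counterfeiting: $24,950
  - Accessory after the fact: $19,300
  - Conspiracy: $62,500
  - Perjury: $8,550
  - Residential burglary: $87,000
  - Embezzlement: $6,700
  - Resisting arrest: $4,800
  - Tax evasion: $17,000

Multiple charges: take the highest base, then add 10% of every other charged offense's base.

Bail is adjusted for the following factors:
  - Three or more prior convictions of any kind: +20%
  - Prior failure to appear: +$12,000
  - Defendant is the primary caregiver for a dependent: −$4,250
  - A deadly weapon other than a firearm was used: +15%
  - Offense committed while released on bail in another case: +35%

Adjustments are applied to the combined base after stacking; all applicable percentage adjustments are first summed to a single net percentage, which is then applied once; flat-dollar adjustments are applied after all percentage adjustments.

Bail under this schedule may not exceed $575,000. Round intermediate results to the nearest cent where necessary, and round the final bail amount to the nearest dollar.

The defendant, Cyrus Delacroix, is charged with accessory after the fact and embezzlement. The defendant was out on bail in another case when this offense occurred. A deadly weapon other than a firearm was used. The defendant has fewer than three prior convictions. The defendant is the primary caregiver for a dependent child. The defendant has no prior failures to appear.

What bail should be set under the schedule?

$25,705

Base amounts from the schedule: accessory after the fact $19,300; embezzlement $6,700.
Stacking rule: highest base plus 10% of each additional charge. Highest is accessory after the fact at $19,300. Additional: $6,700 × 10% = $670. Combined base = $19,300 + $670 = $19,970.
Net percentage adjustment: +15% +35% = +50%. $19,970 × 1.5 = $29,955.
Defendant is the primary caregiver for a dependent (−$4,250 flat): $29,955 − $4,250 = $25,705.
$25,705 is within the $575,000 maximum.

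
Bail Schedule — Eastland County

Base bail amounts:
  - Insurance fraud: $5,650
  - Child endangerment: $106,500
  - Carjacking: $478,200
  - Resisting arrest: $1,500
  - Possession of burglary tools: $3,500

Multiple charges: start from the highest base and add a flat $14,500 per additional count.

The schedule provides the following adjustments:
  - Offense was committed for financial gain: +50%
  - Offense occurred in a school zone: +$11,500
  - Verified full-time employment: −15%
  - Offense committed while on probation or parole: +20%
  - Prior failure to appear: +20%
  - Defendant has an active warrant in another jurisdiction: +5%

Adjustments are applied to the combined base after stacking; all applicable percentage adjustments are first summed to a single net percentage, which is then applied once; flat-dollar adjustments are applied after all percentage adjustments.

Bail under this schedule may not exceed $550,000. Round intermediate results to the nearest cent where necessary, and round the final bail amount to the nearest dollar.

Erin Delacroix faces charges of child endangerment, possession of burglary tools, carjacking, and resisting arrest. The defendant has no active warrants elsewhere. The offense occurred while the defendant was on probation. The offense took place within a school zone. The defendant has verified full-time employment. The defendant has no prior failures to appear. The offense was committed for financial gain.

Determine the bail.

Base amounts from the schedule: child endangerment $106,500; possession of burglary tools $3,500; carjacking $478,200; resisting arrest $1,500.
Stacking rule: highest base plus $14,500 per additional charge. Highest is carjacking at $478,200; 3 additional charges → +$43,500. Combined base = $521,700.
Net percentage adjustment: +50% −15% +20% = +55%. $521,700 × 1.55 = $808,635.
Offense occurred in a school zone (+$11,500 flat): $808,635 + $11,500 = $820,135.
Result $820,135 exceeds the maximum of $550,000; bail is capped at $550,000.

$550,000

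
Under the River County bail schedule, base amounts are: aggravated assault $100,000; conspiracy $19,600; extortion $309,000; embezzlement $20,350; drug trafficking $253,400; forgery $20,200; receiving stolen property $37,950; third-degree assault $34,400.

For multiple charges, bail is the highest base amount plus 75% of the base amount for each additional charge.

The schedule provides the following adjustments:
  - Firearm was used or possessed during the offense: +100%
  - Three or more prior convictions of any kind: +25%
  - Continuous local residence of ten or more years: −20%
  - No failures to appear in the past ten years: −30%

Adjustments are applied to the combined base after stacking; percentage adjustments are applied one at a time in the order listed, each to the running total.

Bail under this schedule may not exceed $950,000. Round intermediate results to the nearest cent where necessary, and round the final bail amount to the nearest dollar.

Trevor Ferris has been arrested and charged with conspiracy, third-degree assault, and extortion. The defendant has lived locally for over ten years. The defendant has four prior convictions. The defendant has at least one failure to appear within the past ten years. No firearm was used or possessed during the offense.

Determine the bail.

Base amounts from the schedule: conspiracy $19,600; third-degree assault $34,400; extortion $309,000.
Stacking rule: highest base plus 75% of each additional charge. Highest is extortion at $309,000. Additional: $19,600 × 75% = $14,700; $34,400 × 75% = $25,800. Combined base = $309,000 + $40,500 = $349,500.
Three or more prior convictions of any kind (+25%): $349,500 × 1.25 = $436,875.
Continuous local residence of ten or more years (−20%): $436,875 × 0.8 = $349,500.
$349,500 is within the $950,000 maximum.

$349,500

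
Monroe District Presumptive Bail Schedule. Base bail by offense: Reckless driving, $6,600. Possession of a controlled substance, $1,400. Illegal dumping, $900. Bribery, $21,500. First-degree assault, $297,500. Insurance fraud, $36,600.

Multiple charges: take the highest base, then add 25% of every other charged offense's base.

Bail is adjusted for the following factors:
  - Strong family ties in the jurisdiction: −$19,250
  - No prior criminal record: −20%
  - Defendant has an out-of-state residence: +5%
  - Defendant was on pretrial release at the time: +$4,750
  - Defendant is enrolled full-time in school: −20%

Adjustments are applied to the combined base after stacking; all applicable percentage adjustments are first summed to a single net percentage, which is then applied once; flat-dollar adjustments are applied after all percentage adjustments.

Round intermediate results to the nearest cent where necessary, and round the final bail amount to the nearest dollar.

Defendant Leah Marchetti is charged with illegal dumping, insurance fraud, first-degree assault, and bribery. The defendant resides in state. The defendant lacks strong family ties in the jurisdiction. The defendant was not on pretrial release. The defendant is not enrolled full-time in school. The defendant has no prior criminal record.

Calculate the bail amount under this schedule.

$249,800

Base amounts from the schedule: illegal dumping $900; insurance fraud $36,600; first-degree assault $297,500; bribery $21,500.
Stacking rule: highest base plus 25% of each additional charge. Highest is first-degree assault at $297,500. Additional: $900 × 25% = $225; $36,600 × 25% = $9,150; $21,500 × 25% = $5,375. Combined base = $297,500 + $14,750 = $312,250.
No prior criminal record (−20%): $312,250 × 0.8 = $249,800.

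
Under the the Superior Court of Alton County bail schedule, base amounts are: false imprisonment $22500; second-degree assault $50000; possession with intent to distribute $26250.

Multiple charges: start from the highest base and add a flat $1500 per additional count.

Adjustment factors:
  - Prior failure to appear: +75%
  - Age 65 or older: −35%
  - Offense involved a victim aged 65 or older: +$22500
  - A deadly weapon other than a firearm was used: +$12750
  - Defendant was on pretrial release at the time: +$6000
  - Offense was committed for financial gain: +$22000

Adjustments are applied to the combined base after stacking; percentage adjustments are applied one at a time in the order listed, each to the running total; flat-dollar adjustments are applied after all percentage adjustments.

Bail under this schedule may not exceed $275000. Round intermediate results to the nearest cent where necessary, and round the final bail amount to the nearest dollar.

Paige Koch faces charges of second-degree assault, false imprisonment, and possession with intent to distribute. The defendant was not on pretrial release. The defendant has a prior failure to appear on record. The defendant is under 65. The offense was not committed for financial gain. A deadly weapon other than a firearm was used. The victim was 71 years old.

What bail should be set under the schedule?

Base amounts from the schedule: second-degree assault $50000; false imprisonment $22500; possession with intent to distribute $26250.
Stacking rule: highest base plus $1500 per additional charge. Highest is second-degree assault at $50000; 2 additional charges → +$3000. Combined base = $53000.
Prior failure to appear (+75%): $53000 × 1.75 = $92750.
Offense involved a victim aged 65 or older (+$22500 flat): $92750 + $22500 = $115250.
A deadly weapon other than a firearm was used (+$12750 flat): $115250 + $12750 = $128000.
$128000 is within the $275000 maximum.

$128000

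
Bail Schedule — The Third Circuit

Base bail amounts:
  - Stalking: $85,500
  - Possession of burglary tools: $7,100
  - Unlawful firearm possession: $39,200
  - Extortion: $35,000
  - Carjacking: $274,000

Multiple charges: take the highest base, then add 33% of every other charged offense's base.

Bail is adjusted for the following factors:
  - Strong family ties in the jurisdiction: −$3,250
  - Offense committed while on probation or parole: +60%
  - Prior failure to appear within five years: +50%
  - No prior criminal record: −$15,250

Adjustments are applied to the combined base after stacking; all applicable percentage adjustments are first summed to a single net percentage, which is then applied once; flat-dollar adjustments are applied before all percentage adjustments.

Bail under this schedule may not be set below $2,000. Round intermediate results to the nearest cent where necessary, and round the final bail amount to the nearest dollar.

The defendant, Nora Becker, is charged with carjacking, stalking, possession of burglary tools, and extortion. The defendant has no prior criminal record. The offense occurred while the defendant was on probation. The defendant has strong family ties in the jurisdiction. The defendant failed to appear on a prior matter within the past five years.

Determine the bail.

Base amounts from the schedule: carjacking $274,000; stalking $85,500; possession of burglary tools $7,100; extortion $35,000.
Stacking rule: highest base plus 33% of each additional charge. Highest is carjacking at $274,000. Additional: $85,500 × 33% = $28,215; $7,100 × 33% = $2,343; $35,000 × 33% = $11,550. Combined base = $274,000 + $42,108 = $316,108.
Strong family ties in the jurisdiction (−$3,250 flat): $316,108 − $3,250 = $312,858.
No prior criminal record (−$15,250 flat): $312,858 − $15,250 = $297,608.
Net percentage adjustment: +60% +50% = +110%. $297,608 × 2.1 = $624,976.80.
$624,976.80 is at or above the $2,000 minimum.
Rounded to the nearest dollar: $624,977.

$624,977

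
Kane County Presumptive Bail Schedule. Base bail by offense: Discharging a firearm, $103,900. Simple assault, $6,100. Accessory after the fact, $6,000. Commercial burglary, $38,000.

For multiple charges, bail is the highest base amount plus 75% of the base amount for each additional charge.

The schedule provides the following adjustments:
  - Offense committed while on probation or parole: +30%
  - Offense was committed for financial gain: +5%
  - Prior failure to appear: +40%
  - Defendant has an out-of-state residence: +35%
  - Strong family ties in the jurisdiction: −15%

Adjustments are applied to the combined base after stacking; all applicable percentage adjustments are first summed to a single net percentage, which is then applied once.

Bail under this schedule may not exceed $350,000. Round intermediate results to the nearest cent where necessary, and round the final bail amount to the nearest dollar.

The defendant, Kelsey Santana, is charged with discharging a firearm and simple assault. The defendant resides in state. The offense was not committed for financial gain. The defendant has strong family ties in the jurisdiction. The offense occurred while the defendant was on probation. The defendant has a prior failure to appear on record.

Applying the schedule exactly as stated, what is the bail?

Base amounts from the schedule: discharging a firearm $103,900; simple assault $6,100.
Stacking rule: highest base plus 75% of each additional charge. Highest is discharging a firearm at $103,900. Additional: $6,100 × 75% = $4,575. Combined base = $103,900 + $4,575 = $108,475.
Net percentage adjustment: +30% +40% −15% = +55%. $108,475 × 1.55 = $168,136.25.
$168,136.25 is within the $350,000 maximum.
Rounded to the nearest dollar: $168,136.

$168,136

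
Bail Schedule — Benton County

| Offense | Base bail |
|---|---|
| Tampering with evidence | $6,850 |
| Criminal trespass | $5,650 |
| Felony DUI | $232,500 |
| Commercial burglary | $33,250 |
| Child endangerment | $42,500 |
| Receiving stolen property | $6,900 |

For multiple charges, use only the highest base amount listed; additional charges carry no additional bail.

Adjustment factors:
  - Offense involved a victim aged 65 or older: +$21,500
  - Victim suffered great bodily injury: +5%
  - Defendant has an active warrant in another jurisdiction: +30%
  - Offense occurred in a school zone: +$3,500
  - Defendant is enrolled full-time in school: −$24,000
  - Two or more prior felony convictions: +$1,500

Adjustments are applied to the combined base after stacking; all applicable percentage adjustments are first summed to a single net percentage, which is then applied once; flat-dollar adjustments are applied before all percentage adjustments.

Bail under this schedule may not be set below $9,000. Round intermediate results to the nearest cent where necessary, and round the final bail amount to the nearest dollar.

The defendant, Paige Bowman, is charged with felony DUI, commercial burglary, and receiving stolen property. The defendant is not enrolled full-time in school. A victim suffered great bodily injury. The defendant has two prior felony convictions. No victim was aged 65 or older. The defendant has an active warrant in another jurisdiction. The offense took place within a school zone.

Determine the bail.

Base amounts from the schedule: felony DUI $232,500; commercial burglary $33,250; receiving stolen property $6,900.
Stacking rule: use the highest base only. Highest is felony DUI at $232,500. Combined base = $232,500.
Offense occurred in a school zone (+$3,500 flat): $232,500 + $3,500 = $236,000.
Two or more prior felony convictions (+$1,500 flat): $236,000 + $1,500 = $237,500.
Net percentage adjustment: +5% +30% = +35%. $237,500 × 1.35 = $320,625.
$320,625 is at or above the $9,000 minimum.

$320,625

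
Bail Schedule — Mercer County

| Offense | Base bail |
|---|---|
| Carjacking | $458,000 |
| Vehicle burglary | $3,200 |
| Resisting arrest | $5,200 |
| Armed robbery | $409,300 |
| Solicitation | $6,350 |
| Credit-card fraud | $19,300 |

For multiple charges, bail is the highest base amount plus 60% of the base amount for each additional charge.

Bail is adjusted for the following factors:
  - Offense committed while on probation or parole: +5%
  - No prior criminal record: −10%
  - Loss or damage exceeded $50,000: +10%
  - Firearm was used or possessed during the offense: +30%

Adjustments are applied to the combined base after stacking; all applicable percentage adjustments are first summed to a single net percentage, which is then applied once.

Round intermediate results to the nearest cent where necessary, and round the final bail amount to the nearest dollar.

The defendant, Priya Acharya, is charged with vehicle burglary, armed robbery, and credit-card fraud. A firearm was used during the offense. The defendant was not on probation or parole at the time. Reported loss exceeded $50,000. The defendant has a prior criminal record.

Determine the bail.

$591,920

Base amounts from the schedule: vehicle burglary $3,200; armed robbery $409,300; credit-card fraud $19,300.
Stacking rule: highest base plus 60% of each additional charge. Highest is armed robbery at $409,300. Additional: $3,200 × 60% = $1,920; $19,300 × 60% = $11,580. Combined base = $409,300 + $13,500 = $422,800.
Net percentage adjustment: +10% +30% = +40%. $422,800 × 1.4 = $591,920.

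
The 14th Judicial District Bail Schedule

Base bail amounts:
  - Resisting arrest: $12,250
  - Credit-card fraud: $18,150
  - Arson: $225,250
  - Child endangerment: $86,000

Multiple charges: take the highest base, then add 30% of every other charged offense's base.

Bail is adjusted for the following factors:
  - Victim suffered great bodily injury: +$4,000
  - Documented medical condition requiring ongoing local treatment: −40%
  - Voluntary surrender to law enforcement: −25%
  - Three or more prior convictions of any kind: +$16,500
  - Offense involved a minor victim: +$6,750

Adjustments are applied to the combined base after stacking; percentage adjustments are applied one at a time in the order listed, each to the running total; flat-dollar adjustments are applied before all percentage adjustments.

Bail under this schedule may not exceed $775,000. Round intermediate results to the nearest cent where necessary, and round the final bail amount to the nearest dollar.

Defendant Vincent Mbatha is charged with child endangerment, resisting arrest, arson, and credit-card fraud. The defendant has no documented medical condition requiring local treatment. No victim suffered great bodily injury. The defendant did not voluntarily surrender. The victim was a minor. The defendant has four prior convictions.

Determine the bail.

$283,420

Base amounts from the schedule: child endangerment $86,000; resisting arrest $12,250; arson $225,250; credit-card fraud $18,150.
Stacking rule: highest base plus 30% of each additional charge. Highest is arson at $225,250. Additional: $86,000 × 30% = $25,800; $12,250 × 30% = $3,675; $18,150 × 30% = $5,445. Combined base = $225,250 + $34,920 = $260,170.
Three or more prior convictions of any kind (+$16,500 flat): $260,170 + $16,500 = $276,670.
Offense involved a minor victim (+$6,750 flat): $276,670 + $6,750 = $283,420.
$283,420 is within the $775,000 maximum.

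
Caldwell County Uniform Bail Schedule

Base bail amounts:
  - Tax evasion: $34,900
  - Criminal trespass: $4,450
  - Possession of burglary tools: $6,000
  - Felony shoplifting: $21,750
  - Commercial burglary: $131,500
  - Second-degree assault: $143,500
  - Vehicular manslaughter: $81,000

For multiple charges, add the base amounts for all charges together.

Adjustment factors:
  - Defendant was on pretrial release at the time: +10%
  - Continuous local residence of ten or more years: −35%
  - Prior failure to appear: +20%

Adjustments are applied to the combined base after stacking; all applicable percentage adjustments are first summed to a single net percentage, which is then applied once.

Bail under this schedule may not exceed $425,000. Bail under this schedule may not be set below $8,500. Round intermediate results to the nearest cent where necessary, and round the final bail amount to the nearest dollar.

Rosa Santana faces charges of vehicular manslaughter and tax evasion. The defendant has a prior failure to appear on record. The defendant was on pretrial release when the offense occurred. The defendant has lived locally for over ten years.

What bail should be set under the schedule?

Base amounts from the schedule: vehicular manslaughter $81,000; tax evasion $34,900.
Stacking rule: sum of all bases. $81,000 + $34,900 = $115,900.
Net percentage adjustment: +10% −35% +20% = −5%. $115,900 × 0.95 = $110,105.
$110,105 is within the $425,000 maximum.
$110,105 is at or above the $8,500 minimum.

$110,105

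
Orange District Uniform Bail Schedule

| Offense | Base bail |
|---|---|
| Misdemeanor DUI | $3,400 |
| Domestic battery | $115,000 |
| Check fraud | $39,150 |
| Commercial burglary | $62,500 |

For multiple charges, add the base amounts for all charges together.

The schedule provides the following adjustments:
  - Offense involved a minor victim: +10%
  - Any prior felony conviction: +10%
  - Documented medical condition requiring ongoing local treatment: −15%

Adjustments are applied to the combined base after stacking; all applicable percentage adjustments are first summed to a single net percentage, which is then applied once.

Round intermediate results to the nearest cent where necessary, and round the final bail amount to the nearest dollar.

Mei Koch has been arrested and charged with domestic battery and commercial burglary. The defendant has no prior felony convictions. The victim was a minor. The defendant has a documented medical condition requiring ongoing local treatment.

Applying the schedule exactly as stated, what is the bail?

$168,625

Base amounts from the schedule: domestic battery $115,000; commercial burglary $62,500.
Stacking rule: sum of all bases. $115,000 + $62,500 = $177,500.
Net percentage adjustment: +10% −15% = −5%. $177,500 × 0.95 = $168,625.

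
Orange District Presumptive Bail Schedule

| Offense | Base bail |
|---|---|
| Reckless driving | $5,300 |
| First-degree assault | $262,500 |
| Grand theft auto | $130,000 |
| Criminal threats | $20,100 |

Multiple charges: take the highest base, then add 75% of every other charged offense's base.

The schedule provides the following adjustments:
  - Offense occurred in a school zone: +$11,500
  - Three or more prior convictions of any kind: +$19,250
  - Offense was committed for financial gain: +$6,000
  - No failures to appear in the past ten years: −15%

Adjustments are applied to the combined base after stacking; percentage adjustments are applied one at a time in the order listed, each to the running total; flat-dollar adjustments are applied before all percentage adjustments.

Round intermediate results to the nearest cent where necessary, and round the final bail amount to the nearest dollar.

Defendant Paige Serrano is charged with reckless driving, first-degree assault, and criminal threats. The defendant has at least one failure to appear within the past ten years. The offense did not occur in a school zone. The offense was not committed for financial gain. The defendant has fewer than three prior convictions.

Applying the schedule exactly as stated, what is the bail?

Base amounts from the schedule: reckless driving $5,300; first-degree assault $262,500; criminal threats $20,100.
Stacking rule: highest base plus 75% of each additional charge. Highest is first-degree assault at $262,500. Additional: $5,300 × 75% = $3,975; $20,100 × 75% = $15,075. Combined base = $262,500 + $19,050 = $281,550.
No adjustment factors apply to this defendant.

$281,550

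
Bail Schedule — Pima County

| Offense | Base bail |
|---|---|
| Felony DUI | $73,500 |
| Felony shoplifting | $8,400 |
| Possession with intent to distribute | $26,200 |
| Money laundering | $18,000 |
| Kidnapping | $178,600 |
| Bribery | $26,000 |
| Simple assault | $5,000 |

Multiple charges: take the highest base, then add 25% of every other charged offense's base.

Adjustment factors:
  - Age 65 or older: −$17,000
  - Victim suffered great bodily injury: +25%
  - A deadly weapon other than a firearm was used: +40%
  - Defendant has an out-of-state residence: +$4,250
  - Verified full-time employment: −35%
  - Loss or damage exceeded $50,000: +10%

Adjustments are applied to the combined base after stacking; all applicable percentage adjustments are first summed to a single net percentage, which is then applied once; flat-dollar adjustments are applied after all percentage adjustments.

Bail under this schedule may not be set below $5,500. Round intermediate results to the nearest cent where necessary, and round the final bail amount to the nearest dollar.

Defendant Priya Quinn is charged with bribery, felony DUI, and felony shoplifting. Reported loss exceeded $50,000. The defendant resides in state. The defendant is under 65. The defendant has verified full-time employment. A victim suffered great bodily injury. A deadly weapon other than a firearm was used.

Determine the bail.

Base amounts from the schedule: bribery $26,000; felony DUI $73,500; felony shoplifting $8,400.
Stacking rule: highest base plus 25% of each additional charge. Highest is felony DUI at $73,500. Additional: $26,000 × 25% = $6,500; $8,400 × 25% = $2,100. Combined base = $73,500 + $8,600 = $82,100.
Net percentage adjustment: +25% +40% −35% +10% = +40%. $82,100 × 1.4 = $114,940.
$114,940 is at or above the $5,500 minimum.

$114,940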